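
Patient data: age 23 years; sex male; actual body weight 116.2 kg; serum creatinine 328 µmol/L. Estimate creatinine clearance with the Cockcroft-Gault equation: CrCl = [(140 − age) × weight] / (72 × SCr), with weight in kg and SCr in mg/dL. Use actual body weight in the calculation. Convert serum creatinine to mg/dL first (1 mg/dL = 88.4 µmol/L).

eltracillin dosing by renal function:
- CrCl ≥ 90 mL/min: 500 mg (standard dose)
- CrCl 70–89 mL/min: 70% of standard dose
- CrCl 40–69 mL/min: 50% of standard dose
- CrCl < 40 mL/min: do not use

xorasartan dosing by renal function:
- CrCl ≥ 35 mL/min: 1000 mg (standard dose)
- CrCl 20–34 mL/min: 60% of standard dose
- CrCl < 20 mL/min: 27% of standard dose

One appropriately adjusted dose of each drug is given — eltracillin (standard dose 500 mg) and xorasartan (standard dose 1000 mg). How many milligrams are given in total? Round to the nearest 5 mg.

1250 mg

SCr = 328 / 88.4 = 3.71 mg/dL
CrCl = (140 − 23) × 116.2 / (72 × 3.71) = 13595.4 / 267.12 ≈ 50.9 mL/min
CrCl ≈ 51 mL/min.
eltracillin: 40–69 mL/min → 50% of 500 mg = 250 mg.
xorasartan: ≥ 35 mL/min → 100% of 1000 mg = 1000 mg.
Total = 250 + 1000 = 1250 mg.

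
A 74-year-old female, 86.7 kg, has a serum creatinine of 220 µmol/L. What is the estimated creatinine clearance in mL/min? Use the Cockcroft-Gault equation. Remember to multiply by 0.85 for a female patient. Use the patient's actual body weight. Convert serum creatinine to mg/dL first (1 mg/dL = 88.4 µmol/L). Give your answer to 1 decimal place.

27.1 mL/min

SCr = 220 / 88.4 = 2.489 mg/dL
CrCl = (140 − 74) × 86.7 / (72 × 2.489) × 0.85 = 5722.2 / 179.21 × 0.85 ≈ 27.1 mL/min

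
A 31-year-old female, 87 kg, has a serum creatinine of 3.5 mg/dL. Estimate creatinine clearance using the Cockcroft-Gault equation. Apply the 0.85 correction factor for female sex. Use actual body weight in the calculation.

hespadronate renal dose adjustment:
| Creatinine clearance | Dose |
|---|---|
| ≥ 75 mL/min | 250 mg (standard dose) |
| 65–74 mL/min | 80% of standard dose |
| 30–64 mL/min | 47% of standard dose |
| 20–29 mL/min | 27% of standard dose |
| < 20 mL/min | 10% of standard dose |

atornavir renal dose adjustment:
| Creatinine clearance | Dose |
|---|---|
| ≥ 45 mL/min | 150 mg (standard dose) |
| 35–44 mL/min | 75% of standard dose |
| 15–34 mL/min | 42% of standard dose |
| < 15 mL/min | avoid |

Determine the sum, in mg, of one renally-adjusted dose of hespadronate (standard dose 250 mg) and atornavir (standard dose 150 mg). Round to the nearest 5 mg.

CrCl = (140 − 31) × 87 / (72 × 3.5) × 0.85 = 9483.0 / 252.00 × 0.85 ≈ 32.0 mL/min
CrCl ≈ 32 mL/min.
hespadronate: 30–64 mL/min → 47% of 250 mg = 117.5 mg.
atornavir: 15–34 mL/min → 42% of 150 mg = 63 mg.
Total = 117.5 + 63 = 180.5 mg.

180 mg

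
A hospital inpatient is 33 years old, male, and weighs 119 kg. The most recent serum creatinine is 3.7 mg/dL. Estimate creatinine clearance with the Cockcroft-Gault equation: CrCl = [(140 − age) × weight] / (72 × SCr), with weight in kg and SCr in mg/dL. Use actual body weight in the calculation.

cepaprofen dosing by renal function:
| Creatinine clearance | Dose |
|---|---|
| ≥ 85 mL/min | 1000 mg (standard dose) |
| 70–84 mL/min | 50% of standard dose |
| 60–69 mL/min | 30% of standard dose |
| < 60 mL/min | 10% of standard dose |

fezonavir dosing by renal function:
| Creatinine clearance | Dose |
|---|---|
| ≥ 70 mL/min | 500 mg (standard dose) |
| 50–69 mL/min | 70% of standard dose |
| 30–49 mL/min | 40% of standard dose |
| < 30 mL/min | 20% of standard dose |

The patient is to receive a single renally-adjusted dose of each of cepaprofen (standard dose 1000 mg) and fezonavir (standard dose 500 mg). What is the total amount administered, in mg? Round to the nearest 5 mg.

CrCl = (140 − 33) × 119 / (72 × 3.7) = 12733.0 / 266.40 ≈ 47.8 mL/min
CrCl ≈ 48 mL/min.
cepaprofen: < 60 mL/min → 10% of 1000 mg = 100 mg.
fezonavir: 30–49 mL/min → 40% of 500 mg = 200 mg.
Total = 100 + 200 = 300 mg.

300 mg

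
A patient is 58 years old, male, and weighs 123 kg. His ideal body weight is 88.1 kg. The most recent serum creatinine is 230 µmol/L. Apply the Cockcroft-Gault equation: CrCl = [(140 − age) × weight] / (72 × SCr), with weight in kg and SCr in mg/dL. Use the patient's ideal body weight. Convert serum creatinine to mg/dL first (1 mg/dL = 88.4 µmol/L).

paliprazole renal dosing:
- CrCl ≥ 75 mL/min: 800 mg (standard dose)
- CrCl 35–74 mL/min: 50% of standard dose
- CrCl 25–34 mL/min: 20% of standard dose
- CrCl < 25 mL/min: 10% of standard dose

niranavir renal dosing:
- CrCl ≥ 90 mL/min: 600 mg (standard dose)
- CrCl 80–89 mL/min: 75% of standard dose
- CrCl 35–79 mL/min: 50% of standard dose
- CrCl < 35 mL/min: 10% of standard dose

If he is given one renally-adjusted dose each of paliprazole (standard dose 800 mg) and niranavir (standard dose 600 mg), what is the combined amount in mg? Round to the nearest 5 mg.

700 mg

SCr = 230 / 88.4 = 2.602 mg/dL
CrCl = (140 − 58) × 88.1 / (72 × 2.602) = 7224.2 / 187.34 ≈ 38.6 mL/min
CrCl ≈ 39 mL/min.
paliprazole: 35–74 mL/min → 50% of 800 mg = 400 mg.
niranavir: 35–79 mL/min → 50% of 600 mg = 300 mg.
Total = 400 + 300 = 700 mg.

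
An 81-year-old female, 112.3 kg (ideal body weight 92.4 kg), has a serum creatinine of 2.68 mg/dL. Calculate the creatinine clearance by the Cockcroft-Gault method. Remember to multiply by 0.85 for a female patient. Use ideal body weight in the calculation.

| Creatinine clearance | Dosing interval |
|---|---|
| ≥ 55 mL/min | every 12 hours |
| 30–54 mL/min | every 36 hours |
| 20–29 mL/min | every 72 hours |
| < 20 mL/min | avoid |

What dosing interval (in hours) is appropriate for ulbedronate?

CrCl = (140 − 81) × 92.4 / (72 × 2.68) × 0.85 = 5451.6 / 192.96 × 0.85 ≈ 24.0 mL/min
CrCl ≈ 24 mL/min → bracket 20–29 mL/min → every 72 hours.

every 72 hours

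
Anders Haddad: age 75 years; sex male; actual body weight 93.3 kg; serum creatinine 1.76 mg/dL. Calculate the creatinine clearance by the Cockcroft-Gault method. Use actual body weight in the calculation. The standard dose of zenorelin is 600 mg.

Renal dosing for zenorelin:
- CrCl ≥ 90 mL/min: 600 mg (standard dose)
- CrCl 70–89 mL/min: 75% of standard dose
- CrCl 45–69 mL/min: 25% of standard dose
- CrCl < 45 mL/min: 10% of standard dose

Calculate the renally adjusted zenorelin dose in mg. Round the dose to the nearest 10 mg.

CrCl = (140 − 75) × 93.3 / (72 × 1.76) = 6064.5 / 126.72 ≈ 47.9 mL/min
CrCl ≈ 48 mL/min → bracket 45–69 mL/min.
25% of 600 mg = 150 mg

150 mg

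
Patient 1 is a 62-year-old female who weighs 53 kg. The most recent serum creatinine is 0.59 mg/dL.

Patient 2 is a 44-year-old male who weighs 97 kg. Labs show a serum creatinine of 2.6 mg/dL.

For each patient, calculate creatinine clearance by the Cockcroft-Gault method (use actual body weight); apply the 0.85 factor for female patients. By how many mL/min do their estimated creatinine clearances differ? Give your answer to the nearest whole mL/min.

Patient 1: CrCl = (140 − 62) × 53 / (72 × 0.59) × 0.85 = 4134.0 / 42.48 × 0.85 ≈ 82.7 mL/min
Patient 2: CrCl = (140 − 44) × 97 / (72 × 2.6) = 9312.0 / 187.20 ≈ 49.7 mL/min
|82.7 − 49.7| = 33.0 mL/min

33 mL/min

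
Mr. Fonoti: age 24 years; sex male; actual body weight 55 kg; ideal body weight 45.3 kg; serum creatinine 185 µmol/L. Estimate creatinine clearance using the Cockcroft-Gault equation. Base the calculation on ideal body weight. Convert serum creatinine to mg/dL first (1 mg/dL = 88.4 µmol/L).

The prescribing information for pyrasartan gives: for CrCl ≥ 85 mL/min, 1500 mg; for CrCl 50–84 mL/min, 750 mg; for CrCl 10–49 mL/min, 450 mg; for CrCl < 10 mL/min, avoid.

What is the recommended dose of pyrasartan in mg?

450 mg

SCr = 185 / 88.4 = 2.093 mg/dL
CrCl = (140 − 24) × 45.3 / (72 × 2.093) = 5254.8 / 150.70 ≈ 34.9 mL/min
CrCl ≈ 35 mL/min → bracket 10–49 mL/min.
Dose for this bracket: 450 mg.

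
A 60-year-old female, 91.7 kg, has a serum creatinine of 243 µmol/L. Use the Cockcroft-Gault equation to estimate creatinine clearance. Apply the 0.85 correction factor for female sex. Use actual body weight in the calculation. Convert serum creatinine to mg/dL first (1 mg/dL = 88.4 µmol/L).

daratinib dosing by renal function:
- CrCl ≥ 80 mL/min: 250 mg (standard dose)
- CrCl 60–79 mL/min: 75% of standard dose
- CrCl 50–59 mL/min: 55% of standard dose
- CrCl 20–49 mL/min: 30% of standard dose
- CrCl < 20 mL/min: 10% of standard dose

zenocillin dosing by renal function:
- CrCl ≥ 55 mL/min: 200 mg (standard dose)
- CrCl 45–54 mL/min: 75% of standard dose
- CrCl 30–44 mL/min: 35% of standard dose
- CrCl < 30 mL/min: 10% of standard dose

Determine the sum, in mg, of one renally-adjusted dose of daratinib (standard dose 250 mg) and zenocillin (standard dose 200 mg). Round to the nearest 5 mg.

145 mg

SCr = 243 / 88.4 = 2.749 mg/dL
CrCl = (140 − 60) × 91.7 / (72 × 2.749) × 0.85 = 7336.0 / 197.93 × 0.85 ≈ 31.5 mL/min
CrCl ≈ 32 mL/min.
daratinib: 20–49 mL/min → 30% of 250 mg = 75 mg.
zenocillin: 30–44 mL/min → 35% of 200 mg = 70 mg.
Total = 75 + 70 = 145 mg.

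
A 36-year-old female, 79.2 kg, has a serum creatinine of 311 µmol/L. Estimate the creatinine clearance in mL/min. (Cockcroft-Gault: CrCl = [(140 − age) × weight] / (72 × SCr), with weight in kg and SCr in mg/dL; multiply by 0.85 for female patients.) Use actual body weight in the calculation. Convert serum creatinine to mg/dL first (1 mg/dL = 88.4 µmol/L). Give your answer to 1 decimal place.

27.6 mL/min

SCr = 311 / 88.4 = 3.518 mg/dL
CrCl = (140 − 36) × 79.2 / (72 × 3.518) × 0.85 = 8236.8 / 253.30 × 0.85 ≈ 27.6 mL/min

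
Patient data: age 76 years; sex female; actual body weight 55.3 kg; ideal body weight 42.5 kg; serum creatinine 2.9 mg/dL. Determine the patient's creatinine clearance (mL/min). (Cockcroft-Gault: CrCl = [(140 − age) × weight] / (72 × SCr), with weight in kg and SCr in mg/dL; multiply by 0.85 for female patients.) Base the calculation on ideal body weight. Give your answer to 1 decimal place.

CrCl = (140 − 76) × 42.5 / (72 × 2.9) × 0.85 = 2720.0 / 208.80 × 0.85 ≈ 11.1 mL/min

11.1 mL/min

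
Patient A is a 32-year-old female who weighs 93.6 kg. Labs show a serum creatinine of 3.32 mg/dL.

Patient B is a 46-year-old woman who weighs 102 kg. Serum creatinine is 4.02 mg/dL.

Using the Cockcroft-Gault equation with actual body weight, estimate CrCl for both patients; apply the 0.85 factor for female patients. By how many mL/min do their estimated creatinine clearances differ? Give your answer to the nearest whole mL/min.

Patient A: CrCl = (140 − 32) × 93.6 / (72 × 3.32) × 0.85 = 10108.8 / 239.04 × 0.85 ≈ 35.9 mL/min
Patient B: CrCl = (140 − 46) × 102 / (72 × 4.02) × 0.85 = 9588.0 / 289.44 × 0.85 ≈ 28.2 mL/min
|35.9 − 28.2| = 7.7 mL/min

8 mL/min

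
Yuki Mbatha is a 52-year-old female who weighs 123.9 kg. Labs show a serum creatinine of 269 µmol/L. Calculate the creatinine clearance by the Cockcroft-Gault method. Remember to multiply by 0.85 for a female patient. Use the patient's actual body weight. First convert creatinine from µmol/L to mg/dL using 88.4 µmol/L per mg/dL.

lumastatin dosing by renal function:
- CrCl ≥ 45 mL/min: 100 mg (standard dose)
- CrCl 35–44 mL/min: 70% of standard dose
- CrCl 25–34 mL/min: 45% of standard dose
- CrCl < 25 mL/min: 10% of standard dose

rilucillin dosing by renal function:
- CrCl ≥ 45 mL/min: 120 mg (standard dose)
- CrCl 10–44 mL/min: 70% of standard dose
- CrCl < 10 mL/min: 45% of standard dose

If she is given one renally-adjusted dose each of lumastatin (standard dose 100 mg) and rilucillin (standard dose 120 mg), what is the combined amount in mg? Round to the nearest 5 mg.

SCr = 269 / 88.4 = 3.043 mg/dL
CrCl = (140 − 52) × 123.9 / (72 × 3.043) × 0.85 = 10903.2 / 219.10 × 0.85 ≈ 42.3 mL/min
CrCl ≈ 42 mL/min.
lumastatin: 35–44 mL/min → 70% of 100 mg = 70 mg.
rilucillin: 10–44 mL/min → 70% of 120 mg = 84 mg.
Total = 70 + 84 = 154 mg.

155 mg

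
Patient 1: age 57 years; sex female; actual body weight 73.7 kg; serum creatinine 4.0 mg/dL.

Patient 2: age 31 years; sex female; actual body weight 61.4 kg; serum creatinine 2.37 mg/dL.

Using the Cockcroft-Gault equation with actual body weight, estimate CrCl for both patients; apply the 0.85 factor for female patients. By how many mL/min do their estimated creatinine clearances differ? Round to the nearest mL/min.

15 mL/min

Patient 1: CrCl = (140 − 57) × 73.7 / (72 × 4) × 0.85 = 6117.1 / 288.00 × 0.85 ≈ 18.1 mL/min
Patient 2: CrCl = (140 − 31) × 61.4 / (72 × 2.37) × 0.85 = 6692.6 / 170.64 × 0.85 ≈ 33.3 mL/min
|18.1 − 33.3| = 15.2 mL/min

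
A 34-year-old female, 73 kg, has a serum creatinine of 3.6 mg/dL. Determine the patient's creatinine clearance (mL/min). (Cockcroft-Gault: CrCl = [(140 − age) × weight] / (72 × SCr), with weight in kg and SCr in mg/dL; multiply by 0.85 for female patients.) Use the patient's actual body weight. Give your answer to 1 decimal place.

25.4 mL/min

CrCl = (140 − 34) × 73 / (72 × 3.6) × 0.85 = 7738.0 / 259.20 × 0.85 ≈ 25.4 mL/min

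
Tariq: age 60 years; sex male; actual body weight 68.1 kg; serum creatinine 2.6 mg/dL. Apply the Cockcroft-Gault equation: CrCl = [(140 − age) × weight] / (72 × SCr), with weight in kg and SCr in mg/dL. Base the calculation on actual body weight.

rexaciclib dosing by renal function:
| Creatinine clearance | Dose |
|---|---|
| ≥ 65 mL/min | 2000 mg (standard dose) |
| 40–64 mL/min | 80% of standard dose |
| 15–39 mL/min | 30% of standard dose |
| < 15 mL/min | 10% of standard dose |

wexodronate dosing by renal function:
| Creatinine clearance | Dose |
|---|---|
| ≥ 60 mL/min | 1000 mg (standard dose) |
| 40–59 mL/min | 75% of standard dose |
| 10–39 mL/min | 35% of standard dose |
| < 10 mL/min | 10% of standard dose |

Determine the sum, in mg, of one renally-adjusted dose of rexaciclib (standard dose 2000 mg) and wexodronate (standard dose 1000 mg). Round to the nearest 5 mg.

CrCl = (140 − 60) × 68.1 / (72 × 2.6) = 5448.0 / 187.20 ≈ 29.1 mL/min
CrCl ≈ 29 mL/min.
rexaciclib: 15–39 mL/min → 30% of 2000 mg = 600 mg.
wexodronate: 10–39 mL/min → 35% of 1000 mg = 350 mg.
Total = 600 + 350 = 950 mg.

950 mg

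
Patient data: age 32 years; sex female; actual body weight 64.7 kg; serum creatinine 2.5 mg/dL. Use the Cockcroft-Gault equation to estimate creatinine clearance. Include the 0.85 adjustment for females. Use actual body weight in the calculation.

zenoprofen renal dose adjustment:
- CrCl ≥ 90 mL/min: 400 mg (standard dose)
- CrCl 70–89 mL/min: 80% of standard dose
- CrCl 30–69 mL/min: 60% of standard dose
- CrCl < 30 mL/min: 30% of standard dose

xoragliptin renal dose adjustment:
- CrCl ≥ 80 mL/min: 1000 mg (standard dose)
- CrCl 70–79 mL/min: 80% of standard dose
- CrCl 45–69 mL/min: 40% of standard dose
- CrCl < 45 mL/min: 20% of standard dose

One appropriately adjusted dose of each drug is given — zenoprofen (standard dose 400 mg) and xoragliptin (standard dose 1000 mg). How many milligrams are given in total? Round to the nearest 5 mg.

CrCl = (140 − 32) × 64.7 / (72 × 2.5) × 0.85 = 6987.6 / 180.00 × 0.85 ≈ 33.0 mL/min
CrCl ≈ 33 mL/min.
zenoprofen: 30–69 mL/min → 60% of 400 mg = 240 mg.
xoragliptin: < 45 mL/min → 20% of 1000 mg = 200 mg.
Total = 240 + 200 = 440 mg.

440 mg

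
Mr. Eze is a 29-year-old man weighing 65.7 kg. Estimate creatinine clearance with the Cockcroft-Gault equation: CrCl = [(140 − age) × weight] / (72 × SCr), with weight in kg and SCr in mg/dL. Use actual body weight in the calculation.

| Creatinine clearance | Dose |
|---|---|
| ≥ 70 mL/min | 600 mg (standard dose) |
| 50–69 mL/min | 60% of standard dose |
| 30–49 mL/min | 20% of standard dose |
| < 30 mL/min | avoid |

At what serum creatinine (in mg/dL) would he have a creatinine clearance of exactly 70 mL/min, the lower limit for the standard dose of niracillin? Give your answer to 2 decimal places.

1.45 mg/dL

Standard dose requires CrCl ≥ 70 mL/min.
Set (140 − 29) × 65.7 / (72 × SCr) = 70
SCr = (140 − 29) × 65.7 / (72 × 70) = 1.447 mg/dL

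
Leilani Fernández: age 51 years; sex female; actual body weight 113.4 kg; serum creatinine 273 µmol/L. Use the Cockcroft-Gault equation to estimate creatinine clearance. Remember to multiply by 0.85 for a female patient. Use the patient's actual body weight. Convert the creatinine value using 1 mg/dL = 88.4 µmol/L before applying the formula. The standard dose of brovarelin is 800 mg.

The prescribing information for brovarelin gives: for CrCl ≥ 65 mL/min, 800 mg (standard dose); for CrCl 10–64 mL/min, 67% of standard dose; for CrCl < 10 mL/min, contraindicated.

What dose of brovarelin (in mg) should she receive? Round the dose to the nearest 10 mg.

SCr = 273 / 88.4 = 3.088 mg/dL
CrCl = (140 − 51) × 113.4 / (72 × 3.088) × 0.85 = 10092.6 / 222.34 × 0.85 ≈ 38.6 mL/min
CrCl ≈ 39 mL/min → bracket 10–64 mL/min.
67% of 800 mg = 536 mg → 540 mg

540 mg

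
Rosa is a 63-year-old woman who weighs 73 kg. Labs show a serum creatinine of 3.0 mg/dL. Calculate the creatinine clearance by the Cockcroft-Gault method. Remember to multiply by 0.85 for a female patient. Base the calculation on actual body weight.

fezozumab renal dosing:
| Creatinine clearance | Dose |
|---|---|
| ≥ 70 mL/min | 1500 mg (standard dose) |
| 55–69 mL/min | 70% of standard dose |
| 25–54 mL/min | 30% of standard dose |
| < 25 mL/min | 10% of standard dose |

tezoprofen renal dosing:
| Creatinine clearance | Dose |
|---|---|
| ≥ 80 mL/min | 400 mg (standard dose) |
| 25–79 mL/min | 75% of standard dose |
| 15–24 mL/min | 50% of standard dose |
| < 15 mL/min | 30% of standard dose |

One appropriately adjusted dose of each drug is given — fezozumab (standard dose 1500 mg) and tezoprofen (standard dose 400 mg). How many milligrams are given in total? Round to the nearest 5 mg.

350 mg

CrCl = (140 − 63) × 73 / (72 × 3) × 0.85 = 5621.0 / 216.00 × 0.85 ≈ 22.1 mL/min
CrCl ≈ 22 mL/min.
fezozumab: < 25 mL/min → 10% of 1500 mg = 150 mg.
tezoprofen: 15–24 mL/min → 50% of 400 mg = 200 mg.
Total = 150 + 200 = 350 mg.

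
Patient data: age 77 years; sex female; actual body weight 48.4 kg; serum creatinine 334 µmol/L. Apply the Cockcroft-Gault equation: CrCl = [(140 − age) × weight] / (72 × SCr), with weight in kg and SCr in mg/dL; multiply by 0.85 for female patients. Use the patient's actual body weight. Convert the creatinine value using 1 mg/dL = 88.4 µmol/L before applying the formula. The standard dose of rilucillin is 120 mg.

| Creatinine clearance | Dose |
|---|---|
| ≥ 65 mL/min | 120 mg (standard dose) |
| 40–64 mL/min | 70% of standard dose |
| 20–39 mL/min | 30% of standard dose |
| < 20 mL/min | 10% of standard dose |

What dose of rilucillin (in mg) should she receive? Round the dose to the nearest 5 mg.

10 mg

SCr = 334 / 88.4 = 3.778 mg/dL
CrCl = (140 − 77) × 48.4 / (72 × 3.778) × 0.85 = 3049.2 / 272.02 × 0.85 ≈ 9.5 mL/min
CrCl ≈ 10 mL/min → bracket < 20 mL/min.
10% of 120 mg = 12 mg → 10 mg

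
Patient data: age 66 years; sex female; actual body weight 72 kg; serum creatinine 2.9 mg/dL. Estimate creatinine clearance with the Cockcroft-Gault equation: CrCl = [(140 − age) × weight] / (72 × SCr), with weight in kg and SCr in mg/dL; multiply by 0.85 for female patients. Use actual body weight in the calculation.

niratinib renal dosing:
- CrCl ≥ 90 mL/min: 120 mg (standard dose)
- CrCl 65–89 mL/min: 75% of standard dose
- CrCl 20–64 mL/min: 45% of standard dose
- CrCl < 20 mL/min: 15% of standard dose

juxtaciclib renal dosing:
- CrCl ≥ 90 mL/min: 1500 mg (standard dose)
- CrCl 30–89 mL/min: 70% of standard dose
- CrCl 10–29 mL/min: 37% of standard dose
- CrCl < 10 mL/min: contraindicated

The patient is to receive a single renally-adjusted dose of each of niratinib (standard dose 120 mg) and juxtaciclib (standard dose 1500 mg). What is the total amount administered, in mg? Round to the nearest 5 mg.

CrCl = (140 − 66) × 72 / (72 × 2.9) × 0.85 = 5328.0 / 208.80 × 0.85 ≈ 21.7 mL/min
CrCl ≈ 22 mL/min.
niratinib: 20–64 mL/min → 45% of 120 mg = 54 mg.
juxtaciclib: 10–29 mL/min → 37% of 1500 mg = 555 mg.
Total = 54 + 555 = 609 mg.

610 mg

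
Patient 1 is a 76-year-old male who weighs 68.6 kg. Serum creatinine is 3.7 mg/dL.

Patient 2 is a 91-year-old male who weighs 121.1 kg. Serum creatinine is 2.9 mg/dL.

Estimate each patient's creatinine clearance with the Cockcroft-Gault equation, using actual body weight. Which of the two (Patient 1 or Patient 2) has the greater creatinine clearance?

Patient 2

Patient 1: CrCl = (140 − 76) × 68.6 / (72 × 3.7) = 4390.4 / 266.40 ≈ 16.5 mL/min
Patient 2: CrCl = (140 − 91) × 121.1 / (72 × 2.9) = 5933.9 / 208.80 ≈ 28.4 mL/min
16.5 vs 28.4 mL/min → Patient 2 is higher.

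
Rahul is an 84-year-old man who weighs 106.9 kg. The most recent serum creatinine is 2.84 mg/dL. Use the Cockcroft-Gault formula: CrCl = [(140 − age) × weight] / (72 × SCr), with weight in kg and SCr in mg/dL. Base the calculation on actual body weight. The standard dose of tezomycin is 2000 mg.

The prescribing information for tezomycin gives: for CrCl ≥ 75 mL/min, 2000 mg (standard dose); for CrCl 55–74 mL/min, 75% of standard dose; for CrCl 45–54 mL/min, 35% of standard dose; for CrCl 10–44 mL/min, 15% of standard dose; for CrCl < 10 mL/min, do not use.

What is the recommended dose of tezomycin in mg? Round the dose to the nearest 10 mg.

CrCl = (140 − 84) × 106.9 / (72 × 2.84) = 5986.4 / 204.48 ≈ 29.3 mL/min
CrCl ≈ 29 mL/min → bracket 10–44 mL/min.
15% of 2000 mg = 300 mg

300 mg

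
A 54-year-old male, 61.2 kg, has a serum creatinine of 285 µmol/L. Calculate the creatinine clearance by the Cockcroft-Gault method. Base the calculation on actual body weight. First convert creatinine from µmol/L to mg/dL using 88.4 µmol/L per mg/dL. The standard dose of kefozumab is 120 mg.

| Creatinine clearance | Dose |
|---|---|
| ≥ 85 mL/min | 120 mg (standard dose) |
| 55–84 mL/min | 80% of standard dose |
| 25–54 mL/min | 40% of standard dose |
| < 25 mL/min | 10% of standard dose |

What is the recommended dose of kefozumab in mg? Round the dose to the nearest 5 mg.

10 mg

SCr = 285 / 88.4 = 3.224 mg/dL
CrCl = (140 − 54) × 61.2 / (72 × 3.224) = 5263.2 / 232.13 ≈ 22.7 mL/min
CrCl ≈ 23 mL/min → bracket < 25 mL/min.
10% of 120 mg = 12 mg → 10 mg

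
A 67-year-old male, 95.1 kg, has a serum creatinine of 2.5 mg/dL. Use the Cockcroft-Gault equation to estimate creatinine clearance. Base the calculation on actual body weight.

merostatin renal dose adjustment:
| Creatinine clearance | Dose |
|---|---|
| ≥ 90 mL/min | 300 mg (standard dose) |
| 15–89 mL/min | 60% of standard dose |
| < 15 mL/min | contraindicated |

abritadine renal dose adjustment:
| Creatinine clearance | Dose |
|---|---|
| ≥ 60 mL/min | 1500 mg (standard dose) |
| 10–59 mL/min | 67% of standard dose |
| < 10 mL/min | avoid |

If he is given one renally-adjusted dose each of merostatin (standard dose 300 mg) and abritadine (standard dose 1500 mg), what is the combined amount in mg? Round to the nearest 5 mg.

CrCl = (140 − 67) × 95.1 / (72 × 2.5) = 6942.3 / 180.00 ≈ 38.6 mL/min
CrCl ≈ 39 mL/min.
merostatin: 15–89 mL/min → 60% of 300 mg = 180 mg.
abritadine: 10–59 mL/min → 67% of 1500 mg = 1005 mg.
Total = 180 + 1005 = 1185 mg.

1185 mg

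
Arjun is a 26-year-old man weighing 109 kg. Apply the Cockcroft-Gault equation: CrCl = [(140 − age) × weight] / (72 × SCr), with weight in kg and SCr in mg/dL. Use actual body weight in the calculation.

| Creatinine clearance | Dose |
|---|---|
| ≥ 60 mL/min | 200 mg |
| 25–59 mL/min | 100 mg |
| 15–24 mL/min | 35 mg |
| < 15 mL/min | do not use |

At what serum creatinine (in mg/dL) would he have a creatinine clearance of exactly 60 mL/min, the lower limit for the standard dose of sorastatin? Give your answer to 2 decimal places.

Standard dose requires CrCl ≥ 60 mL/min.
Set (140 − 26) × 109 / (72 × SCr) = 60
SCr = (140 − 26) × 109 / (72 × 60) = 2.876 mg/dL

2.88 mg/dL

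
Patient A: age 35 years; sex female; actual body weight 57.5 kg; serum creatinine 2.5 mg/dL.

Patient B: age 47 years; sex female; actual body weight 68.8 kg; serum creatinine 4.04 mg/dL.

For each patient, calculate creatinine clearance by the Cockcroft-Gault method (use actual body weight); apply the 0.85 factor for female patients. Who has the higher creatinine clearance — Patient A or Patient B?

Patient A: CrCl = (140 − 35) × 57.5 / (72 × 2.5) × 0.85 = 6037.5 / 180.00 × 0.85 ≈ 28.5 mL/min
Patient B: CrCl = (140 − 47) × 68.8 / (72 × 4.04) × 0.85 = 6398.4 / 290.88 × 0.85 ≈ 18.7 mL/min
28.5 vs 18.7 mL/min → Patient A is higher.

Patient A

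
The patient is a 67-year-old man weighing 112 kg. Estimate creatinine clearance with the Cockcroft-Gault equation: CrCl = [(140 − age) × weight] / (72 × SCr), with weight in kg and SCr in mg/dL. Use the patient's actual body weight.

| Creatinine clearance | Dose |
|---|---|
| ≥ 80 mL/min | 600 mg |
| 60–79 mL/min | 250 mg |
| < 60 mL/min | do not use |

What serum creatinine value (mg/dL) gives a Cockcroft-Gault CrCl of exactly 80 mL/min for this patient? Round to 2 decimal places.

Standard dose requires CrCl ≥ 80 mL/min.
Set (140 − 67) × 112 / (72 × SCr) = 80
SCr = (140 − 67) × 112 / (72 × 80) = 1.419 mg/dL

1.42 mg/dL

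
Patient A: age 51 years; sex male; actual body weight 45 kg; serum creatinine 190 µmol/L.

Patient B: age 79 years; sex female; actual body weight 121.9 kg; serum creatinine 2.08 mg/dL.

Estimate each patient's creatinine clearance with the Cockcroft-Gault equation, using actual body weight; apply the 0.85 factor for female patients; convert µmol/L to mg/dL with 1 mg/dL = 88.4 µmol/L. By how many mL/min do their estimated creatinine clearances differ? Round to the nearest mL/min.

16 mL/min

Patient A: SCr = 190 / 88.4 = 2.149 mg/dL
Patient A: CrCl = (140 − 51) × 45 / (72 × 2.149) = 4005.0 / 154.73 ≈ 25.9 mL/min
Patient B: CrCl = (140 − 79) × 121.9 / (72 × 2.08) × 0.85 = 7435.9 / 149.76 × 0.85 ≈ 42.2 mL/min
|25.9 − 42.2| = 16.3 mL/min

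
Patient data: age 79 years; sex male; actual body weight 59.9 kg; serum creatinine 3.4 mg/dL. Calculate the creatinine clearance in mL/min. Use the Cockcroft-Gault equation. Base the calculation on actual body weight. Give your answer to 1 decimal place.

CrCl = (140 − 79) × 59.9 / (72 × 3.4) = 3653.9 / 244.80 ≈ 14.9 mL/min

14.9 mL/min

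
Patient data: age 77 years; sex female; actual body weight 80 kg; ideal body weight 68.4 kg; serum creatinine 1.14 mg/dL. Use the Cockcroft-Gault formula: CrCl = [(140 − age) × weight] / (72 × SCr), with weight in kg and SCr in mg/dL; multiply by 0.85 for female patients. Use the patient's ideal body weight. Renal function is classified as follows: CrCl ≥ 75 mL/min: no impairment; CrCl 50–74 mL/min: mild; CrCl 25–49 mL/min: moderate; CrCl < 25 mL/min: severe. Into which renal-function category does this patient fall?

CrCl = (140 − 77) × 68.4 / (72 × 1.14) × 0.85 = 4309.2 / 82.08 × 0.85 ≈ 44.6 mL/min
45 mL/min falls in the 'moderate' range.

moderate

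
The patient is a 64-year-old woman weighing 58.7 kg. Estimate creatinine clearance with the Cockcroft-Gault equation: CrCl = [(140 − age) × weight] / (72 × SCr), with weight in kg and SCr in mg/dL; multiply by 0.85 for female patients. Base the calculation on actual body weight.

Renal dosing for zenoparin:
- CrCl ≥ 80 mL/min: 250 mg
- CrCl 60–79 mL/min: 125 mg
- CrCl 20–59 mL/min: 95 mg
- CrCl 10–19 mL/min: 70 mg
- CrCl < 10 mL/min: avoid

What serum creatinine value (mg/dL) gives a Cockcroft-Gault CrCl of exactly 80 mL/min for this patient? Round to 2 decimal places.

0.66 mg/dL

Standard dose requires CrCl ≥ 80 mL/min.
Set (140 − 64) × 58.7 × 0.85 / (72 × SCr) = 80
SCr = (140 − 64) × 58.7 × 0.85 / (72 × 80) = 0.658 mg/dL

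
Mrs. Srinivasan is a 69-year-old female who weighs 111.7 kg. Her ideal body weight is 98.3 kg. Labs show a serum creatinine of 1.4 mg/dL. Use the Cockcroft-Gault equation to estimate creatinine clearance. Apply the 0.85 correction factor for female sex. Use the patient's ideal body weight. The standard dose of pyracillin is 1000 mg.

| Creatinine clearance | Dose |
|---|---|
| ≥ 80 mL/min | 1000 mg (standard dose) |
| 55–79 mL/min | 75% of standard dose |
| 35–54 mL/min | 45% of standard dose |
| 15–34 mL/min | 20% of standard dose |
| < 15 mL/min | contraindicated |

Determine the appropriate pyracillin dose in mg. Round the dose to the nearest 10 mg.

750 mg

CrCl = (140 − 69) × 98.3 / (72 × 1.4) × 0.85 = 6979.3 / 100.80 × 0.85 ≈ 58.9 mL/min
CrCl ≈ 59 mL/min → bracket 55–79 mL/min.
75% of 1000 mg = 750 mg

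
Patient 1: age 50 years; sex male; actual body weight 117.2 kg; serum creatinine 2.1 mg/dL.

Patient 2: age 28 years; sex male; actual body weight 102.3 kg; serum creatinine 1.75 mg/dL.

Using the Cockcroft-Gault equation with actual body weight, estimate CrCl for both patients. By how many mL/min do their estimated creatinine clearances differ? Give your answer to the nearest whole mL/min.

21 mL/min

Patient 1: CrCl = (140 − 50) × 117.2 / (72 × 2.1) = 10548.0 / 151.20 ≈ 69.8 mL/min
Patient 2: CrCl = (140 − 28) × 102.3 / (72 × 1.75) = 11457.6 / 126.00 ≈ 90.9 mL/min
|69.8 − 90.9| = 21.1 mL/min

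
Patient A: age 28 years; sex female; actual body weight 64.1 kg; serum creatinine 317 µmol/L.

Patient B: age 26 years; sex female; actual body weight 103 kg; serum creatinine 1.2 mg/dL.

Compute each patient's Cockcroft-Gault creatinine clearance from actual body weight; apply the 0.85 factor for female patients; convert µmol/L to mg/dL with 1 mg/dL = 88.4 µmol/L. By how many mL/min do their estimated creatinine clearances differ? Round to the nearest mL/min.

92 mL/min

Patient A: SCr = 317 / 88.4 = 3.586 mg/dL
Patient A: CrCl = (140 − 28) × 64.1 / (72 × 3.586) × 0.85 = 7179.2 / 258.19 × 0.85 ≈ 23.6 mL/min
Patient B: CrCl = (140 − 26) × 103 / (72 × 1.2) × 0.85 = 11742.0 / 86.40 × 0.85 ≈ 115.5 mL/min
|23.6 − 115.5| = 91.9 mL/min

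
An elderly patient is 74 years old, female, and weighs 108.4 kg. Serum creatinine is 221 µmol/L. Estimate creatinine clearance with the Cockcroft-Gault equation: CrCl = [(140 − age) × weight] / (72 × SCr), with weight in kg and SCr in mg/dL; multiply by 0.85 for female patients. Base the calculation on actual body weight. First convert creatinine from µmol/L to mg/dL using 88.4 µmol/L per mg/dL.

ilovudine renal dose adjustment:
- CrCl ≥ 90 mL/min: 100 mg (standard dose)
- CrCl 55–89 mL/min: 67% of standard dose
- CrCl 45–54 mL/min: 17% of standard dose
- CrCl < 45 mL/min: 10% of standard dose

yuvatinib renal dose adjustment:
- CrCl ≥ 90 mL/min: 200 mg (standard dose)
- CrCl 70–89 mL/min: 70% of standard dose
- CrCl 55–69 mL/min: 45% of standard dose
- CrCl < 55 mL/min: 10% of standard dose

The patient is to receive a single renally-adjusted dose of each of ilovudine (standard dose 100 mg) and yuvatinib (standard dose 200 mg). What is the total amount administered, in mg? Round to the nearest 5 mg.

30 mg

SCr = 221 / 88.4 = 2.5 mg/dL
CrCl = (140 − 74) × 108.4 / (72 × 2.5) × 0.85 = 7154.4 / 180.00 × 0.85 ≈ 33.8 mL/min
CrCl ≈ 34 mL/min.
ilovudine: < 45 mL/min → 10% of 100 mg = 10 mg.
yuvatinib: < 55 mL/min → 10% of 200 mg = 20 mg.
Total = 10 + 20 = 30 mg.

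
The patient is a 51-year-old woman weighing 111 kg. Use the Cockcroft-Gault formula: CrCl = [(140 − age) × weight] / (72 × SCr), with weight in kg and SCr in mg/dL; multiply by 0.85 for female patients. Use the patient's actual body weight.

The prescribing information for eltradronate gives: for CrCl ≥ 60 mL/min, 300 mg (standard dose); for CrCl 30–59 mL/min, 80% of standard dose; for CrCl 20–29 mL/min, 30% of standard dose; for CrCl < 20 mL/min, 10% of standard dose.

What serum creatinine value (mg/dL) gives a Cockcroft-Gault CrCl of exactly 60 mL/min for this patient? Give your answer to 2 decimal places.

1.94 mg/dL

Standard dose requires CrCl ≥ 60 mL/min.
Set (140 − 51) × 111 × 0.85 / (72 × SCr) = 60
SCr = (140 − 51) × 111 × 0.85 / (72 × 60) = 1.944 mg/dL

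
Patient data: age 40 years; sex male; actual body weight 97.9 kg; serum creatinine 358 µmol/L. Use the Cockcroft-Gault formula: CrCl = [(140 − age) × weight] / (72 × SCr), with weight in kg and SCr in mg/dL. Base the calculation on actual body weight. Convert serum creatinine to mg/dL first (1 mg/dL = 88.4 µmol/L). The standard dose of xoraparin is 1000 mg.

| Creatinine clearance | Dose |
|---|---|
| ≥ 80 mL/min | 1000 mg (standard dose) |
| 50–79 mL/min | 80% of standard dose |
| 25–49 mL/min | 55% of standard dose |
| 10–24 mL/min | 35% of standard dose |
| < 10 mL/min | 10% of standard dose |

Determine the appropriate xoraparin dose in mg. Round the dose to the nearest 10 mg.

SCr = 358 / 88.4 = 4.05 mg/dL
CrCl = (140 − 40) × 97.9 / (72 × 4.05) = 9790.0 / 291.60 ≈ 33.6 mL/min
CrCl ≈ 34 mL/min → bracket 25–49 mL/min.
55% of 1000 mg = 550 mg

550 mg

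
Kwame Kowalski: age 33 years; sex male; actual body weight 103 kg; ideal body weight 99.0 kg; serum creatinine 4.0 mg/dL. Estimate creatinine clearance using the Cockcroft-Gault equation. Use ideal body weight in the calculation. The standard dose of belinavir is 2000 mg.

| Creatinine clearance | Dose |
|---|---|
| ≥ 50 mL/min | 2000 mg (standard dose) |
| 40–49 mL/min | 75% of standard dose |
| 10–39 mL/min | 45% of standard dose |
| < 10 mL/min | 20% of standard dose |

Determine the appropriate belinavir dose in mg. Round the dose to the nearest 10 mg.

CrCl = (140 − 33) × 99 / (72 × 4) = 10593.0 / 288.00 ≈ 36.8 mL/min
CrCl ≈ 37 mL/min → bracket 10–39 mL/min.
45% of 2000 mg = 900 mg

900 mg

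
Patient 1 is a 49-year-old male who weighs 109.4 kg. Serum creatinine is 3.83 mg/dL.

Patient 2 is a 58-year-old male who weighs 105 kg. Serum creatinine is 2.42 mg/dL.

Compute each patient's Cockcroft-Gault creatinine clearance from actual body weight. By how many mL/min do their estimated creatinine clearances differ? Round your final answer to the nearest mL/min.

13 mL/min

Patient 1: CrCl = (140 − 49) × 109.4 / (72 × 3.83) = 9955.4 / 275.76 ≈ 36.1 mL/min
Patient 2: CrCl = (140 − 58) × 105 / (72 × 2.42) = 8610.0 / 174.24 ≈ 49.4 mL/min
|36.1 − 49.4| = 13.3 mL/min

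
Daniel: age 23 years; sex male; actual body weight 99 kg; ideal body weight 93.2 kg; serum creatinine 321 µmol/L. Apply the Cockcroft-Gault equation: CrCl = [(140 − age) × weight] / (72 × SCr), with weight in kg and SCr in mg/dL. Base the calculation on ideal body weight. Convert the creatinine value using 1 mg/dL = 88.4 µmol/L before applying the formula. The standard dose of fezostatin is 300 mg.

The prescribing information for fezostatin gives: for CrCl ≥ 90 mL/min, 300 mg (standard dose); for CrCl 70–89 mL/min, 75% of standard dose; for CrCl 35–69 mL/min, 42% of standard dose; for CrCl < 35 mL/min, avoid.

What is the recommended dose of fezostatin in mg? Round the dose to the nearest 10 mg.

130 mg

SCr = 321 / 88.4 = 3.631 mg/dL
CrCl = (140 − 23) × 93.2 / (72 × 3.631) = 10904.4 / 261.43 ≈ 41.7 mL/min
CrCl ≈ 42 mL/min → bracket 35–69 mL/min.
42% of 300 mg = 126 mg → 130 mg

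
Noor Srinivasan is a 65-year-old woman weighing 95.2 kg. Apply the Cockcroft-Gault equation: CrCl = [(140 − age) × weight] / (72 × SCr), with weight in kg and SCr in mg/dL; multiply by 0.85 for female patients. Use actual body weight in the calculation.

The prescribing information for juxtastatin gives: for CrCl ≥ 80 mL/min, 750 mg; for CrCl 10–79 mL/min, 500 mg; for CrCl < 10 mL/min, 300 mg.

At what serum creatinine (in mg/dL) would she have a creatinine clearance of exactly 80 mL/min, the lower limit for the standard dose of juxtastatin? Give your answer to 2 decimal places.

Standard dose requires CrCl ≥ 80 mL/min.
Set (140 − 65) × 95.2 × 0.85 / (72 × SCr) = 80
SCr = (140 − 65) × 95.2 × 0.85 / (72 × 80) = 1.054 mg/dL

1.05 mg/dL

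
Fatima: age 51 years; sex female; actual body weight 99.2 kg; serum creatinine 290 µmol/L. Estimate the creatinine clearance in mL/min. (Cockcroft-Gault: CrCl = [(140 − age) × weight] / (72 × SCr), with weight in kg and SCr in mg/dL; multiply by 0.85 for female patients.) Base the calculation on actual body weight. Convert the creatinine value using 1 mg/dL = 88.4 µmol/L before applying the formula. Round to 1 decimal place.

31.8 mL/min

SCr = 290 / 88.4 = 3.281 mg/dL
CrCl = (140 − 51) × 99.2 / (72 × 3.281) × 0.85 = 8828.8 / 236.23 × 0.85 ≈ 31.8 mL/min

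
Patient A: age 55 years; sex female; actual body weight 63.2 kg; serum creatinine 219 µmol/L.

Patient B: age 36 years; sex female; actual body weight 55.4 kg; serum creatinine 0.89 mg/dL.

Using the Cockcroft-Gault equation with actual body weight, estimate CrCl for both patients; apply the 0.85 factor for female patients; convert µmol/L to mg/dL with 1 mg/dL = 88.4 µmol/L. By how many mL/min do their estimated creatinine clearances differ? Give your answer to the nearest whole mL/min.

Patient A: SCr = 219 / 88.4 = 2.477 mg/dL
Patient A: CrCl = (140 − 55) × 63.2 / (72 × 2.477) × 0.85 = 5372.0 / 178.34 × 0.85 ≈ 25.6 mL/min
Patient B: CrCl = (140 − 36) × 55.4 / (72 × 0.89) × 0.85 = 5761.6 / 64.08 × 0.85 ≈ 76.4 mL/min
|25.6 − 76.4| = 50.8 mL/min

51 mL/min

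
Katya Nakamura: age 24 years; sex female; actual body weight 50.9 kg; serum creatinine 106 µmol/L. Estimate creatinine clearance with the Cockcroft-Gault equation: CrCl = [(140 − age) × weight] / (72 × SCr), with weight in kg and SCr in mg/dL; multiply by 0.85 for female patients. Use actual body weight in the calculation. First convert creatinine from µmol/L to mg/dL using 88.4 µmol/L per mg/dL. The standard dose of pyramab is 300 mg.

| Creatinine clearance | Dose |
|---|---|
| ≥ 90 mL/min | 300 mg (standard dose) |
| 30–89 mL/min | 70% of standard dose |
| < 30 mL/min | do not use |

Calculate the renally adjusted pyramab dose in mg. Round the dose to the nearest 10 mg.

SCr = 106 / 88.4 = 1.199 mg/dL
CrCl = (140 − 24) × 50.9 / (72 × 1.199) × 0.85 = 5904.4 / 86.33 × 0.85 ≈ 58.1 mL/min
CrCl ≈ 58 mL/min → bracket 30–89 mL/min.
70% of 300 mg = 210 mg

210 mg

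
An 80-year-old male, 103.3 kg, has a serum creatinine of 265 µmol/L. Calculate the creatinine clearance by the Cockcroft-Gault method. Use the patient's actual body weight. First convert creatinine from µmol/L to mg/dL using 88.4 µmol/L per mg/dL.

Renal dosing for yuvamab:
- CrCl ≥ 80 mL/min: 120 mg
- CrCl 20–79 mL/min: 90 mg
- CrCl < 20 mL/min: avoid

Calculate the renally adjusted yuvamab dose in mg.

90 mg

SCr = 265 / 88.4 = 2.998 mg/dL
CrCl = (140 − 80) × 103.3 / (72 × 2.998) = 6198.0 / 215.86 ≈ 28.7 mL/min
CrCl ≈ 29 mL/min → bracket 20–79 mL/min.
Dose for this bracket: 90 mg.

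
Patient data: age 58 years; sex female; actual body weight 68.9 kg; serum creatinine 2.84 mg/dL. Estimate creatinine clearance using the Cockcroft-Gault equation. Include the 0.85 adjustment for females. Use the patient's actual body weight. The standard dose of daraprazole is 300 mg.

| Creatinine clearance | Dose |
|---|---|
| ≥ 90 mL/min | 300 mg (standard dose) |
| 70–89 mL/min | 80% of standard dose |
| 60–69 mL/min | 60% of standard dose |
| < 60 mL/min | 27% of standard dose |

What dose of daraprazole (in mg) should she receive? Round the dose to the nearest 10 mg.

80 mg

CrCl = (140 − 58) × 68.9 / (72 × 2.84) × 0.85 = 5649.8 / 204.48 × 0.85 ≈ 23.5 mL/min
CrCl ≈ 23 mL/min → bracket < 60 mL/min.
27% of 300 mg = 81 mg → 80 mg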